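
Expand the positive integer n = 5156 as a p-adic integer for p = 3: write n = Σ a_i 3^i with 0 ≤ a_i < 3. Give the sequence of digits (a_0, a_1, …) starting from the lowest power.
(a_0, a_1, …) = (2, 2, 2, 1, 0, 0, 1, 2)

Repeated division by 3 gives the digits low-to-high: 5156 = 2 + 2·3^1 + 2·3^2 + 1·3^3 + 1·3^6 + 2·3^7. Digit sequence: (2, 2, 2, 1, 0, 0, 1, 2).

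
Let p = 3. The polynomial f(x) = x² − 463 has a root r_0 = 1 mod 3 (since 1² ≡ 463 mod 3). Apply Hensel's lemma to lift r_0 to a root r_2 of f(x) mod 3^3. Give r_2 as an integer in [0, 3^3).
r_2 = 25 (mod 27)

Hensel's recurrence: r_{i+1} = r_i − f(r_i)·(f′(r_i))^{-1} mod 3^{i+2}, with f′(x) = 2x. Iterate:
  r_0 = 1 (mod 3)
  r_1 = 7 (mod 9)
  r_2 = 25 (mod 27)
Final: r_2 = 25, and one checks f(r_2) ≡ 0 mod 3^3.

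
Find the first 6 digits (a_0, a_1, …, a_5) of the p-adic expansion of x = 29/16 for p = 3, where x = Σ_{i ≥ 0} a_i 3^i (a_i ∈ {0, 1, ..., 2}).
(a_0, …, a_5) = (2, 2, 1, 0, 0, 2)

v_3(29/16) = 0 (numerator and denominator both coprime to 3), so x ∈ ℤ_3^×. Compute digits iteratively via a_i = x_i mod 3, x_{i+1} = (x_i − a_i)/3, with x_0 = x:
  x_0 = 29/16;  a_0 = 2;  x_1 = (x_0 − 2)/3 = -1/16
  x_1 = -1/16;  a_1 = 2;  x_2 = (x_1 − 2)/3 = -11/16
  x_2 = -11/16;  a_2 = 1;  x_3 = (x_2 − 1)/3 = -9/16
  x_3 = -9/16;  a_3 = 0;  x_4 = (x_3 − 0)/3 = -3/16
  x_4 = -3/16;  a_4 = 0;  x_5 = (x_4 − 0)/3 = -1/16
  x_5 = -1/16;  a_5 = 2;  x_6 = (x_5 − 2)/3 = -11/16
Digits: (2, 2, 1, 0, 0, 2).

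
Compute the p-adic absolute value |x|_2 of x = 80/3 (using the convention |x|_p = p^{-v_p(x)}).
|80/3|_2 = 1/16

Step 1 — compute v_2(x) by factoring powers of 2 out of the numerator and denominator: v_2(80/3) = 4. Step 2 — apply |x|_p = p^{-v_p(x)} = 2^{-4} = 1/16.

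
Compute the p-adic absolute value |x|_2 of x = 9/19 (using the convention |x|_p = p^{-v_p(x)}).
|9/19|_2 = 1

Step 1 — compute v_2(x) by factoring powers of 2 out of the numerator and denominator: v_2(9/19) = 0. Step 2 — apply |x|_p = p^{-v_p(x)} = 2^{0} = 1.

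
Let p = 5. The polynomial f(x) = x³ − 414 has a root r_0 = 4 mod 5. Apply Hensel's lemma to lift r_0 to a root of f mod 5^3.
r_2 = 79 (mod 125)

Hensel: r_{i+1} = r_i − f(r_i)/f′(r_i) mod 5^{i+2}, where f′(x) = 3x². Iterate:
  r_0 = 4 (mod 5)
  r_1 = 4 (mod 25)
  r_2 = 79 (mod 125)
Final: r = 79 with f(r) ≡ 0 mod 5^3.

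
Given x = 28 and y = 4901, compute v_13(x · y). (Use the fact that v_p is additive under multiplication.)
v_13(137228) = 2

v_p(x) = 0 (factor: 28 = 13^0 · 28); v_p(y) = 2 (factor: 4901 = 13^2 · 29). Additivity: v_p(xy) = v_p(x) + v_p(y) = 0 + 2 = 2. (Direct check: xy = 137228 = 13^2 · (812).)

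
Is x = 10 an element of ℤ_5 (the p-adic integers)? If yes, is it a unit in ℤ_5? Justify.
x ∈ ℤ_5 but not a unit; v_5(x) = 1 > 0

ℤ_5 = {x ∈ ℚ_5 : v_5(x) ≥ 0} and ℤ_5^× = {x ∈ ℤ_5 : v_5(x) = 0}. Here v_5(10) = v_5(num) − v_5(den) = 1; compare against these criteria.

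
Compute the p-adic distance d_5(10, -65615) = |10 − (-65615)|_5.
d_5(10, -65615) = 1/3125

Step 1 — x − y = 10 − (-65615) = 65625. Step 2 — v_5(65625) = 5 (factor: 65625 = (5^5 · 21); the sign does not affect v_p). Step 3 — |x − y|_5 = 5^{-5} = 1/3125.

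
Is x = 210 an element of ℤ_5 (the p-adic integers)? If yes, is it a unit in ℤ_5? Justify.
x ∈ ℤ_5 but not a unit; v_5(x) = 1 > 0

ℤ_5 = {x ∈ ℚ_5 : v_5(x) ≥ 0} and ℤ_5^× = {x ∈ ℤ_5 : v_5(x) = 0}. Here v_5(210) = v_5(num) − v_5(den) = 1; compare against these criteria.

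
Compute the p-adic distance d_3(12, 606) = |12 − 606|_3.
d_3(12, 606) = 1/27

Step 1 — x − y = 12 − 606 = -594. Step 2 — v_3(-594) = 3 (factor: -594 = −(3^3 · 22); the sign does not affect v_p). Step 3 — |x − y|_3 = 3^{-3} = 1/27.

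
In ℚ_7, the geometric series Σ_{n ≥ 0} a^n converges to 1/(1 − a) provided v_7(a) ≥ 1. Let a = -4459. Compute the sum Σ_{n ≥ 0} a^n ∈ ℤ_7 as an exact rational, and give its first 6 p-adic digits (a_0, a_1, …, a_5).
Σ a^n = 1/(1 − a) = 1/4460;  first 6 digits = (1, 0, 0, 1, 5, 6)

v_7(a) = 3 ≥ 1, so the series converges in ℤ_7 to 1/(1 − a) = 1/(1 − (-4459)) = 1/4460. Expand this rational in ℤ_7: compute digits iteratively via d_i = x_i mod 7, x_{i+1} = (x_i − d_i)/7. The first 6 digits are (1, 0, 0, 1, 5, 6).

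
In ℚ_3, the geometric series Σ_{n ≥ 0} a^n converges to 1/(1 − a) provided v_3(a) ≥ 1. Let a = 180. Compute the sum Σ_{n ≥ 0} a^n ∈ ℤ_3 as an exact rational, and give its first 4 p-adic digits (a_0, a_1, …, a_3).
Σ a^n = 1/(1 − a) = -1/179;  first 4 digits = (1, 0, 2, 0)

v_3(a) = 2 ≥ 1, so the series converges in ℤ_3 to 1/(1 − a) = 1/(1 − 180) = -1/179. Expand this rational in ℤ_3: compute digits iteratively via d_i = x_i mod 3, x_{i+1} = (x_i − d_i)/3. The first 4 digits are (1, 0, 2, 0).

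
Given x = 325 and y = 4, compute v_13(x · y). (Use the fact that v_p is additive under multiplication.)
v_13(1300) = 1

v_p(x) = 1 (factor: 325 = 13^1 · 25); v_p(y) = 0 (factor: 4 = 13^0 · 4). Additivity: v_p(xy) = v_p(x) + v_p(y) = 1 + 0 = 1. (Direct check: xy = 1300 = 13^1 · (100).)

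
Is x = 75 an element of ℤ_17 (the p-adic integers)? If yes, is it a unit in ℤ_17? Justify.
x ∈ ℤ_17^× (unit); v_17(x) = 0

ℤ_17 = {x ∈ ℚ_17 : v_17(x) ≥ 0} and ℤ_17^× = {x ∈ ℤ_17 : v_17(x) = 0}. Here v_17(75) = v_17(num) − v_17(den) = 0; compare against these criteria.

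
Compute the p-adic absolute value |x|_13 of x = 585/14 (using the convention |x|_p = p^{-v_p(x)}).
|585/14|_13 = 1/13

Step 1 — compute v_13(x) by factoring powers of 13 out of the numerator and denominator: v_13(585/14) = 1. Step 2 — apply |x|_p = p^{-v_p(x)} = 13^{-1} = 1/13.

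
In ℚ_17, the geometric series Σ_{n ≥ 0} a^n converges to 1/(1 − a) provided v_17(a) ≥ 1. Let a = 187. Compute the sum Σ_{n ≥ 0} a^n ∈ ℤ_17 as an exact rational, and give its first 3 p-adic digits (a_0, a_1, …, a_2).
Σ a^n = 1/(1 − a) = -1/186;  first 3 digits = (1, 11, 2)

v_17(a) = 1 ≥ 1, so the series converges in ℤ_17 to 1/(1 − a) = 1/(1 − 187) = -1/186. Expand this rational in ℤ_17: compute digits iteratively via d_i = x_i mod 17, x_{i+1} = (x_i − d_i)/17. The first 3 digits are (1, 11, 2).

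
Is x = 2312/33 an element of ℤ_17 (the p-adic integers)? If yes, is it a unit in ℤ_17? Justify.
x ∈ ℤ_17 but not a unit; v_17(x) = 2 > 0

ℤ_17 = {x ∈ ℚ_17 : v_17(x) ≥ 0} and ℤ_17^× = {x ∈ ℤ_17 : v_17(x) = 0}. Here v_17(2312/33) = v_17(num) − v_17(den) = 2; compare against these criteria.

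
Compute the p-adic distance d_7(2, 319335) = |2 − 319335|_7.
d_7(2, 319335) = 1/16807

Step 1 — x − y = 2 − 319335 = -319333. Step 2 — v_7(-319333) = 5 (factor: -319333 = −(7^5 · 19); the sign does not affect v_p). Step 3 — |x − y|_7 = 7^{-5} = 1/16807.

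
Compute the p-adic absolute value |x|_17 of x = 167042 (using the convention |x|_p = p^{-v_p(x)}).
|167042|_17 = 1/83521

Step 1 — compute v_17(x) by factoring powers of 17 out of the numerator and denominator: v_17(167042) = 4. Step 2 — apply |x|_p = p^{-v_p(x)} = 17^{-4} = 1/83521.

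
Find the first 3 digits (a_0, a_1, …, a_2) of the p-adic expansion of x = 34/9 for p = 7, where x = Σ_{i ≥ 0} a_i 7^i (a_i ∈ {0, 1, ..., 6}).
(a_0, …, a_2) = (3, 4, 1)

v_7(34/9) = 0 (numerator and denominator both coprime to 7), so x ∈ ℤ_7^×. Compute digits iteratively via a_i = x_i mod 7, x_{i+1} = (x_i − a_i)/7, with x_0 = x:
  x_0 = 34/9;  a_0 = 3;  x_1 = (x_0 − 3)/7 = 1/9
  x_1 = 1/9;  a_1 = 4;  x_2 = (x_1 − 4)/7 = -5/9
  x_2 = -5/9;  a_2 = 1;  x_3 = (x_2 − 1)/7 = -2/9
Digits: (3, 4, 1).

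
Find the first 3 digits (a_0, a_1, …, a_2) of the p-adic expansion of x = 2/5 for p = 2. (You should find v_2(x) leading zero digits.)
(a_0, …, a_2) = (0, 1, 0)

v_2(2/5) = 1, so a_0 = ... = a_0 = 0. Factor out: x = 2^1 · u with u = 1/5 a unit in ℤ_2. Expand u iteratively via a_{v+i} = u_i mod 2, u_{i+1} = (u_i − a_{v+i})/2:
  u_0 = 1/5;  a_1 = 1;  u_1 = (u_0 − 1)/2 = -2/5
  u_1 = -2/5;  a_2 = 0;  u_2 = (u_1 − 0)/2 = -1/5
Digits: (0, 1, 0).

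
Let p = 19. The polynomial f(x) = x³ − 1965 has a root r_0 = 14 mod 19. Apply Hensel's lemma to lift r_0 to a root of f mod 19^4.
r_3 = 122811 (mod 130321)

Hensel: r_{i+1} = r_i − f(r_i)/f′(r_i) mod 19^{i+2}, where f′(x) = 3x². Iterate:
  r_0 = 14 (mod 19)
  r_1 = 71 (mod 361)
  r_2 = 6208 (mod 6859)
  r_3 = 122811 (mod 130321)
Final: r = 122811 with f(r) ≡ 0 mod 19^4.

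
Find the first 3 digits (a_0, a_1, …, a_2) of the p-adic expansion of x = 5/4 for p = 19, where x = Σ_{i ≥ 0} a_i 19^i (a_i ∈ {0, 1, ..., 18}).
(a_0, …, a_2) = (6, 14, 4)

v_19(5/4) = 0 (numerator and denominator both coprime to 19), so x ∈ ℤ_19^×. Compute digits iteratively via a_i = x_i mod 19, x_{i+1} = (x_i − a_i)/19, with x_0 = x:
  x_0 = 5/4;  a_0 = 6;  x_1 = (x_0 − 6)/19 = -1/4
  x_1 = -1/4;  a_1 = 14;  x_2 = (x_1 − 14)/19 = -3/4
  x_2 = -3/4;  a_2 = 4;  x_3 = (x_2 − 4)/19 = -1/4
Digits: (6, 14, 4).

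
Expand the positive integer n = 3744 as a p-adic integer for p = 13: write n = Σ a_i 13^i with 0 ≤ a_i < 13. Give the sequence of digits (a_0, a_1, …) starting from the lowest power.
(a_0, a_1, …) = (0, 2, 9, 1)

Repeated division by 13 gives the digits low-to-high: 3744 = 2·13^1 + 9·13^2 + 1·13^3. Digit sequence: (0, 2, 9, 1).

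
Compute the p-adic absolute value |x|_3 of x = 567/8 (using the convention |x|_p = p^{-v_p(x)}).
|567/8|_3 = 1/81

Step 1 — compute v_3(x) by factoring powers of 3 out of the numerator and denominator: v_3(567/8) = 4. Step 2 — apply |x|_p = p^{-v_p(x)} = 3^{-4} = 1/81.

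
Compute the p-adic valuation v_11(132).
v_11(132) = 1

v_11(n) is the largest exponent k such that 11^k divides n. Factor out: 132 = 11^1 · 12. (Sign doesn't affect v_p.) So v_11(132) = 1.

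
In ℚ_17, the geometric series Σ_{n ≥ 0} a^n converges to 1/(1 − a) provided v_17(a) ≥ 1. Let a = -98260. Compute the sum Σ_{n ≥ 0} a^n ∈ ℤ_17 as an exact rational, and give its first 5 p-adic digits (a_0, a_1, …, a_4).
Σ a^n = 1/(1 − a) = 1/98261;  first 5 digits = (1, 0, 0, 14, 15)

v_17(a) = 3 ≥ 1, so the series converges in ℤ_17 to 1/(1 − a) = 1/(1 − (-98260)) = 1/98261. Expand this rational in ℤ_17: compute digits iteratively via d_i = x_i mod 17, x_{i+1} = (x_i − d_i)/17. The first 5 digits are (1, 0, 0, 14, 15).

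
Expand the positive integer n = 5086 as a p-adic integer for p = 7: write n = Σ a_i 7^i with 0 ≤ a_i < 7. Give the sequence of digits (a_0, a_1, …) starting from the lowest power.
(a_0, a_1, …) = (4, 5, 5, 0, 2)

Repeated division by 7 gives the digits low-to-high: 5086 = 4 + 5·7^1 + 5·7^2 + 2·7^4. Digit sequence: (4, 5, 5, 0, 2).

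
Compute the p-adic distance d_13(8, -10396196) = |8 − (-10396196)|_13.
d_13(8, -10396196) = 1/371293

Step 1 — x − y = 8 − (-10396196) = 10396204. Step 2 — v_13(10396204) = 5 (factor: 10396204 = (13^5 · 28); the sign does not affect v_p). Step 3 — |x − y|_13 = 13^{-5} = 1/371293.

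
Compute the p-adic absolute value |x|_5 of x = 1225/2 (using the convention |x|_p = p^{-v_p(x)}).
|1225/2|_5 = 1/25

Step 1 — compute v_5(x) by factoring powers of 5 out of the numerator and denominator: v_5(1225/2) = 2. Step 2 — apply |x|_p = p^{-v_p(x)} = 5^{-2} = 1/25.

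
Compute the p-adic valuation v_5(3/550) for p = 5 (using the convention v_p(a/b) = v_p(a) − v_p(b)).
v_5(3/550) = -2

Factor powers of 5 from the numerator and denominator of the reduced fraction: 3 = 5^0 · 3 and 550 = 5^2 · 22. Apply v_p(a/b) = v_p(a) − v_p(b): v_5(3/550) = 0 − 2 = -2.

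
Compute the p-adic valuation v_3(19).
v_3(19) = 0

v_3(n) is the largest exponent k such that 3^k divides n. Factor out: 19 = 3^0 · 19. (Sign doesn't affect v_p.) So v_3(19) = 0.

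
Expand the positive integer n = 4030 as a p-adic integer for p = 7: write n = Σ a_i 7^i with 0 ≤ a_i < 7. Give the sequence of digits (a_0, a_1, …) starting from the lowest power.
(a_0, a_1, …) = (5, 1, 5, 4, 1)

Repeated division by 7 gives the digits low-to-high: 4030 = 5 + 1·7^1 + 5·7^2 + 4·7^3 + 1·7^4. Digit sequence: (5, 1, 5, 4, 1).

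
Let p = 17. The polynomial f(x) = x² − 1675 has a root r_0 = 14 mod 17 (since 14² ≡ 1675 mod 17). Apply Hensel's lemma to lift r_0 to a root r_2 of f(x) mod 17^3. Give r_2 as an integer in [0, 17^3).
r_2 = 3380 (mod 4913)

Hensel's recurrence: r_{i+1} = r_i − f(r_i)·(f′(r_i))^{-1} mod 17^{i+2}, with f′(x) = 2x. Iterate:
  r_0 = 14 (mod 17)
  r_1 = 201 (mod 289)
  r_2 = 3380 (mod 4913)
Final: r_2 = 3380, and one checks f(r_2) ≡ 0 mod 17^3.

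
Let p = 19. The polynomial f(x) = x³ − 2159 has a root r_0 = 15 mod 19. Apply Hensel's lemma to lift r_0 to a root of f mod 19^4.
r_3 = 72310 (mod 130321)

Hensel: r_{i+1} = r_i − f(r_i)/f′(r_i) mod 19^{i+2}, where f′(x) = 3x². Iterate:
  r_0 = 15 (mod 19)
  r_1 = 110 (mod 361)
  r_2 = 3720 (mod 6859)
  r_3 = 72310 (mod 130321)
Final: r = 72310 with f(r) ≡ 0 mod 19^4.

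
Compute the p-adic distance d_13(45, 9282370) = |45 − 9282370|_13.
d_13(45, 9282370) = 1/371293

Step 1 — x − y = 45 − 9282370 = -9282325. Step 2 — v_13(-9282325) = 5 (factor: -9282325 = −(13^5 · 25); the sign does not affect v_p). Step 3 — |x − y|_13 = 13^{-5} = 1/371293.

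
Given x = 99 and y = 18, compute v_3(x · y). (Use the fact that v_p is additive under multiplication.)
v_3(1782) = 4

v_p(x) = 2 (factor: 99 = 3^2 · 11); v_p(y) = 2 (factor: 18 = 3^2 · 2). Additivity: v_p(xy) = v_p(x) + v_p(y) = 2 + 2 = 4. (Direct check: xy = 1782 = 3^4 · (22).)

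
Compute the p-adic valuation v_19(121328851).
v_19(121328851) = 5

v_19(n) is the largest exponent k such that 19^k divides n. Factor out: 121328851 = 19^5 · 49. (Sign doesn't affect v_p.) So v_19(121328851) = 5.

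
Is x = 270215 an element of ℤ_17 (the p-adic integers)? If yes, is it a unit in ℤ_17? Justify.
x ∈ ℤ_17 but not a unit; v_17(x) = 3 > 0

ℤ_17 = {x ∈ ℚ_17 : v_17(x) ≥ 0} and ℤ_17^× = {x ∈ ℤ_17 : v_17(x) = 0}. Here v_17(270215) = v_17(num) − v_17(den) = 3; compare against these criteria.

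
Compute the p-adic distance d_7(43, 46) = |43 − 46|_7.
d_7(43, 46) = 1

Step 1 — x − y = 43 − 46 = -3. Step 2 — v_7(-3) = 0 (factor: -3 = −(7^0 · 3); the sign does not affect v_p). Step 3 — |x − y|_7 = 7^{0} = 1.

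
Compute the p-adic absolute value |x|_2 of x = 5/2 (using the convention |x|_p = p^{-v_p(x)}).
|5/2|_2 = 2

Step 1 — compute v_2(x) by factoring powers of 2 out of the numerator and denominator: v_2(5/2) = -1. Step 2 — apply |x|_p = p^{-v_p(x)} = 2^{1} = 2.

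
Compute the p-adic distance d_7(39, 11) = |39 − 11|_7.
d_7(39, 11) = 1/7

Step 1 — x − y = 39 − 11 = 28. Step 2 — v_7(28) = 1 (factor: 28 = (7^1 · 4); the sign does not affect v_p). Step 3 — |x − y|_7 = 7^{-1} = 1/7.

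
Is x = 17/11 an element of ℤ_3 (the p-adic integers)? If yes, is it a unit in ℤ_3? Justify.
x ∈ ℤ_3^× (unit); v_3(x) = 0

ℤ_3 = {x ∈ ℚ_3 : v_3(x) ≥ 0} and ℤ_3^× = {x ∈ ℤ_3 : v_3(x) = 0}. Here v_3(17/11) = v_3(num) − v_3(den) = 0; compare against these criteria.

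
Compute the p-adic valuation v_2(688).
v_2(688) = 4

v_2(n) is the largest exponent k such that 2^k divides n. Factor out: 688 = 2^4 · 43. (Sign doesn't affect v_p.) So v_2(688) = 4.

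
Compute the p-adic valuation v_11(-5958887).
v_11(-5958887) = 5

v_11(n) is the largest exponent k such that 11^k divides n. Factor out: -5958887 = -11^5 · 37. (Sign doesn't affect v_p.) So v_11(-5958887) = 5.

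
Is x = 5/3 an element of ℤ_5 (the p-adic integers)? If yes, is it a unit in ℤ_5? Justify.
x ∈ ℤ_5 but not a unit; v_5(x) = 1 > 0

ℤ_5 = {x ∈ ℚ_5 : v_5(x) ≥ 0} and ℤ_5^× = {x ∈ ℤ_5 : v_5(x) = 0}. Here v_5(5/3) = v_5(num) − v_5(den) = 1; compare against these criteria.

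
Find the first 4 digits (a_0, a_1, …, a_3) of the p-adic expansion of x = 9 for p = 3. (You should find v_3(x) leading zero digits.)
(a_0, …, a_3) = (0, 0, 1, 0)

v_3(9) = 2, so a_0 = ... = a_1 = 0. Factor out: x = 3^2 · u with u = 1 a unit in ℤ_3. Expand u iteratively via a_{v+i} = u_i mod 3, u_{i+1} = (u_i − a_{v+i})/3:
  u_0 = 1;  a_2 = 1;  u_1 = (u_0 − 1)/3 = 0
  u_1 = 0;  a_3 = 0;  u_2 = (u_1 − 0)/3 = 0
Digits: (0, 0, 1, 0).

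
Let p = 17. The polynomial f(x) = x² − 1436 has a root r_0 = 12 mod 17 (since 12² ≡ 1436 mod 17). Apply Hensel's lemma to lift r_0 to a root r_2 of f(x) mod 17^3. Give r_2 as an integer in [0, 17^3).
r_2 = 1270 (mod 4913)

Hensel's recurrence: r_{i+1} = r_i − f(r_i)·(f′(r_i))^{-1} mod 17^{i+2}, with f′(x) = 2x. Iterate:
  r_0 = 12 (mod 17)
  r_1 = 114 (mod 289)
  r_2 = 1270 (mod 4913)
Final: r_2 = 1270, and one checks f(r_2) ≡ 0 mod 17^3.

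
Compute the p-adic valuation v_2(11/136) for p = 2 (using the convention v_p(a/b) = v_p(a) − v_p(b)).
v_2(11/136) = -3

Factor powers of 2 from the numerator and denominator of the reduced fraction: 11 = 2^0 · 11 and 136 = 2^3 · 17. Apply v_p(a/b) = v_p(a) − v_p(b): v_2(11/136) = 0 − 3 = -3.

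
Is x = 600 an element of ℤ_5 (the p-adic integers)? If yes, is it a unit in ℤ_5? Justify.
x ∈ ℤ_5 but not a unit; v_5(x) = 2 > 0

ℤ_5 = {x ∈ ℚ_5 : v_5(x) ≥ 0} and ℤ_5^× = {x ∈ ℤ_5 : v_5(x) = 0}. Here v_5(600) = v_5(num) − v_5(den) = 2; compare against these criteria.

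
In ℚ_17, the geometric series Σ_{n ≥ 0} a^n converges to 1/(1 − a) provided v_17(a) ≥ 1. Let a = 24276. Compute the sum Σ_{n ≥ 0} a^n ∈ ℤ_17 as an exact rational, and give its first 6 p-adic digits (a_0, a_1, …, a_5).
Σ a^n = 1/(1 − a) = -1/24275;  first 6 digits = (1, 0, 16, 4, 1, 7)

v_17(a) = 2 ≥ 1, so the series converges in ℤ_17 to 1/(1 − a) = 1/(1 − 24276) = -1/24275. Expand this rational in ℤ_17: compute digits iteratively via d_i = x_i mod 17, x_{i+1} = (x_i − d_i)/17. The first 6 digits are (1, 0, 16, 4, 1, 7).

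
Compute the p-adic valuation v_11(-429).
v_11(-429) = 1

v_11(n) is the largest exponent k such that 11^k divides n. Factor out: -429 = -11^1 · 39. (Sign doesn't affect v_p.) So v_11(-429) = 1.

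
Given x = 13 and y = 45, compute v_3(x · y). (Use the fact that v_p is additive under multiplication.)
v_3(585) = 2

v_p(x) = 0 (factor: 13 = 3^0 · 13); v_p(y) = 2 (factor: 45 = 3^2 · 5). Additivity: v_p(xy) = v_p(x) + v_p(y) = 0 + 2 = 2. (Direct check: xy = 585 = 3^2 · (65).)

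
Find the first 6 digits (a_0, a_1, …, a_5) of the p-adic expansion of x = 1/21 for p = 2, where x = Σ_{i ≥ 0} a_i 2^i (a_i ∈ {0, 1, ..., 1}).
(a_0, …, a_5) = (1, 0, 1, 1, 1, 1)

v_2(1/21) = 0 (numerator and denominator both coprime to 2), so x ∈ ℤ_2^×. Compute digits iteratively via a_i = x_i mod 2, x_{i+1} = (x_i − a_i)/2, with x_0 = x:
  x_0 = 1/21;  a_0 = 1;  x_1 = (x_0 − 1)/2 = -10/21
  x_1 = -10/21;  a_1 = 0;  x_2 = (x_1 − 0)/2 = -5/21
  x_2 = -5/21;  a_2 = 1;  x_3 = (x_2 − 1)/2 = -13/21
  x_3 = -13/21;  a_3 = 1;  x_4 = (x_3 − 1)/2 = -17/21
  x_4 = -17/21;  a_4 = 1;  x_5 = (x_4 − 1)/2 = -19/21
  x_5 = -19/21;  a_5 = 1;  x_6 = (x_5 − 1)/2 = -20/21
Digits: (1, 0, 1, 1, 1, 1).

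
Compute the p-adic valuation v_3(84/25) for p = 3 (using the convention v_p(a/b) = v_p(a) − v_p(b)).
v_3(84/25) = 1

Factor powers of 3 from the numerator and denominator of the reduced fraction: 84 = 3^1 · 28 and 25 = 3^0 · 25. Apply v_p(a/b) = v_p(a) − v_p(b): v_3(84/25) = 1 − 0 = 1.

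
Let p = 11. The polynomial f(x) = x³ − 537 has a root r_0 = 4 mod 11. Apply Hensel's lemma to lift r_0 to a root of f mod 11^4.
r_3 = 213 (mod 14641)

Hensel: r_{i+1} = r_i − f(r_i)/f′(r_i) mod 11^{i+2}, where f′(x) = 3x². Iterate:
  r_0 = 4 (mod 11)
  r_1 = 92 (mod 121)
  r_2 = 213 (mod 1331)
  r_3 = 213 (mod 14641)
Final: r = 213 with f(r) ≡ 0 mod 11^4.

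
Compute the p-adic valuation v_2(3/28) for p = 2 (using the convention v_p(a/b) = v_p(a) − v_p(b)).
v_2(3/28) = -2

Factor powers of 2 from the numerator and denominator of the reduced fraction: 3 = 2^0 · 3 and 28 = 2^2 · 7. Apply v_p(a/b) = v_p(a) − v_p(b): v_2(3/28) = 0 − 2 = -2.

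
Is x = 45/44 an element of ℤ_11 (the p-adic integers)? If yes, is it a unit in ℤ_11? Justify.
x ∉ ℤ_11 (v_11(x) = -1 < 0)

ℤ_11 = {x ∈ ℚ_11 : v_11(x) ≥ 0} and ℤ_11^× = {x ∈ ℤ_11 : v_11(x) = 0}. Here v_11(45/44) = v_11(num) − v_11(den) = -1; compare against these criteria.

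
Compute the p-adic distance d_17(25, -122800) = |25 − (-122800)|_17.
d_17(25, -122800) = 1/4913

Step 1 — x − y = 25 − (-122800) = 122825. Step 2 — v_17(122825) = 3 (factor: 122825 = (17^3 · 25); the sign does not affect v_p). Step 3 — |x − y|_17 = 17^{-3} = 1/4913.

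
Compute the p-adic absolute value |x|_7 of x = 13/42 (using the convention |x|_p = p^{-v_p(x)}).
|13/42|_7 = 7

Step 1 — compute v_7(x) by factoring powers of 7 out of the numerator and denominator: v_7(13/42) = -1. Step 2 — apply |x|_p = p^{-v_p(x)} = 7^{1} = 7.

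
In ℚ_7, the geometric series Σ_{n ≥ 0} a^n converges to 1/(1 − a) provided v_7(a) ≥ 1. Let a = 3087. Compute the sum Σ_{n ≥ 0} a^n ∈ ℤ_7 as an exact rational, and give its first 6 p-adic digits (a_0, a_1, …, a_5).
Σ a^n = 1/(1 − a) = -1/3086;  first 6 digits = (1, 0, 0, 2, 1, 0)

v_7(a) = 3 ≥ 1, so the series converges in ℤ_7 to 1/(1 − a) = 1/(1 − 3087) = -1/3086. Expand this rational in ℤ_7: compute digits iteratively via d_i = x_i mod 7, x_{i+1} = (x_i − d_i)/7. The first 6 digits are (1, 0, 0, 2, 1, 0).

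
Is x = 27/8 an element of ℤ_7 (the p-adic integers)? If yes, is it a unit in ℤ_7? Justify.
x ∈ ℤ_7^× (unit); v_7(x) = 0

ℤ_7 = {x ∈ ℚ_7 : v_7(x) ≥ 0} and ℤ_7^× = {x ∈ ℤ_7 : v_7(x) = 0}. Here v_7(27/8) = v_7(num) − v_7(den) = 0; compare against these criteria.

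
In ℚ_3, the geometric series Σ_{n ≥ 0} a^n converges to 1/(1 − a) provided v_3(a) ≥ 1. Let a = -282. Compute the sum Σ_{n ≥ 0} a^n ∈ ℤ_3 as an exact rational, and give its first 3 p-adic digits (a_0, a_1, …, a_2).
Σ a^n = 1/(1 − a) = 1/283;  first 3 digits = (1, 2, 2)

v_3(a) = 1 ≥ 1, so the series converges in ℤ_3 to 1/(1 − a) = 1/(1 − (-282)) = 1/283. Expand this rational in ℤ_3: compute digits iteratively via d_i = x_i mod 3, x_{i+1} = (x_i − d_i)/3. The first 3 digits are (1, 2, 2).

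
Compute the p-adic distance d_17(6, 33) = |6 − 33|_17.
d_17(6, 33) = 1

Step 1 — x − y = 6 − 33 = -27. Step 2 — v_17(-27) = 0 (factor: -27 = −(17^0 · 27); the sign does not affect v_p). Step 3 — |x − y|_17 = 17^{0} = 1.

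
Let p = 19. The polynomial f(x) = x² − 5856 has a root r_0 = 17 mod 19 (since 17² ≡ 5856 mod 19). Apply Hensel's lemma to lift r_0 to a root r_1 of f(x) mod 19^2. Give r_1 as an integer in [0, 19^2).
r_1 = 340 (mod 361)

Hensel's recurrence: r_{i+1} = r_i − f(r_i)·(f′(r_i))^{-1} mod 19^{i+2}, with f′(x) = 2x. Iterate:
  r_0 = 17 (mod 19)
  r_1 = 340 (mod 361)
Final: r_1 = 340, and one checks f(r_1) ≡ 0 mod 19^2.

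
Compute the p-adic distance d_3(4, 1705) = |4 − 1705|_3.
d_3(4, 1705) = 1/243

Step 1 — x − y = 4 − 1705 = -1701. Step 2 — v_3(-1701) = 5 (factor: -1701 = −(3^5 · 7); the sign does not affect v_p). Step 3 — |x − y|_3 = 3^{-5} = 1/243.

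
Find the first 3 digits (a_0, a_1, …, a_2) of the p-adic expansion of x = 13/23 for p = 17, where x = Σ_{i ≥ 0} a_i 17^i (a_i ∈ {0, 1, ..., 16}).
(a_0, …, a_2) = (5, 16, 2)

v_17(13/23) = 0 (numerator and denominator both coprime to 17), so x ∈ ℤ_17^×. Compute digits iteratively via a_i = x_i mod 17, x_{i+1} = (x_i − a_i)/17, with x_0 = x:
  x_0 = 13/23;  a_0 = 5;  x_1 = (x_0 − 5)/17 = -6/23
  x_1 = -6/23;  a_1 = 16;  x_2 = (x_1 − 16)/17 = -22/23
  x_2 = -22/23;  a_2 = 2;  x_3 = (x_2 − 2)/17 = -4/23
Digits: (5, 16, 2).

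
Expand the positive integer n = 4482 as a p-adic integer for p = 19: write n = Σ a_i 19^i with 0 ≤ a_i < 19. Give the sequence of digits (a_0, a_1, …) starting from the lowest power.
(a_0, a_1, …) = (17, 7, 12)

Repeated division by 19 gives the digits low-to-high: 4482 = 17 + 7·19^1 + 12·19^2. Digit sequence: (17, 7, 12).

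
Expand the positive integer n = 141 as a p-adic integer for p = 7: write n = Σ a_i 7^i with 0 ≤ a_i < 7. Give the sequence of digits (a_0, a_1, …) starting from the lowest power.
(a_0, a_1, …) = (1, 6, 2)

Repeated division by 7 gives the digits low-to-high: 141 = 1 + 6·7^1 + 2·7^2. Digit sequence: (1, 6, 2).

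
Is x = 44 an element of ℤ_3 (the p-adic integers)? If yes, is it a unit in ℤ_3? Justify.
x ∈ ℤ_3^× (unit); v_3(x) = 0

ℤ_3 = {x ∈ ℚ_3 : v_3(x) ≥ 0} and ℤ_3^× = {x ∈ ℤ_3 : v_3(x) = 0}. Here v_3(44) = v_3(num) − v_3(den) = 0; compare against these criteria.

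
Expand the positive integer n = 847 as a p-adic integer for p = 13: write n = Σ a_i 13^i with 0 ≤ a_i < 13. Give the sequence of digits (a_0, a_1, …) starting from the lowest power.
(a_0, a_1, …) = (2, 0, 5)

Repeated division by 13 gives the digits low-to-high: 847 = 2 + 5·13^2. Digit sequence: (2, 0, 5).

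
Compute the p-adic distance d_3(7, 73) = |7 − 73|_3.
d_3(7, 73) = 1/3

Step 1 — x − y = 7 − 73 = -66. Step 2 — v_3(-66) = 1 (factor: -66 = −(3^1 · 22); the sign does not affect v_p). Step 3 — |x − y|_3 = 3^{-1} = 1/3.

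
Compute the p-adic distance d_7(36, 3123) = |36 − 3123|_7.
d_7(36, 3123) = 1/343

Step 1 — x − y = 36 − 3123 = -3087. Step 2 — v_7(-3087) = 3 (factor: -3087 = −(7^3 · 9); the sign does not affect v_p). Step 3 — |x − y|_7 = 7^{-3} = 1/343.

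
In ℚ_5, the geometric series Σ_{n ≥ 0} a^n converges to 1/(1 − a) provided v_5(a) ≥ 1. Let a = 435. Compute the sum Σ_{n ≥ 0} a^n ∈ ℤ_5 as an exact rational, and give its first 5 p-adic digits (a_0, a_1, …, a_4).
Σ a^n = 1/(1 − a) = -1/434;  first 5 digits = (1, 2, 1, 0, 0)

v_5(a) = 1 ≥ 1, so the series converges in ℤ_5 to 1/(1 − a) = 1/(1 − 435) = -1/434. Expand this rational in ℤ_5: compute digits iteratively via d_i = x_i mod 5, x_{i+1} = (x_i − d_i)/5. The first 5 digits are (1, 2, 1, 0, 0).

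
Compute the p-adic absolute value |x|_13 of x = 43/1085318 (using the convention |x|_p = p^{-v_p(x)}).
|43/1085318|_13 = 28561

Step 1 — compute v_13(x) by factoring powers of 13 out of the numerator and denominator: v_13(43/1085318) = -4. Step 2 — apply |x|_p = p^{-v_p(x)} = 13^{4} = 28561.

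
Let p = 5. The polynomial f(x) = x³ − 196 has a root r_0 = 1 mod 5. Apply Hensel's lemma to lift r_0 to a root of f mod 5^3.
r_2 = 91 (mod 125)

Hensel: r_{i+1} = r_i − f(r_i)/f′(r_i) mod 5^{i+2}, where f′(x) = 3x². Iterate:
  r_0 = 1 (mod 5)
  r_1 = 16 (mod 25)
  r_2 = 91 (mod 125)
Final: r = 91 with f(r) ≡ 0 mod 5^3.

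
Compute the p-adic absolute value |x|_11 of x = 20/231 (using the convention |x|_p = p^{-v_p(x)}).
|20/231|_11 = 11

Step 1 — compute v_11(x) by factoring powers of 11 out of the numerator and denominator: v_11(20/231) = -1. Step 2 — apply |x|_p = p^{-v_p(x)} = 11^{1} = 11.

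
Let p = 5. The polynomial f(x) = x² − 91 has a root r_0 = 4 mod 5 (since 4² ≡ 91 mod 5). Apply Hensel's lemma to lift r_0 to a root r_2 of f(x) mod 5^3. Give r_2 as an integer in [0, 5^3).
r_2 = 29 (mod 125)

Hensel's recurrence: r_{i+1} = r_i − f(r_i)·(f′(r_i))^{-1} mod 5^{i+2}, with f′(x) = 2x. Iterate:
  r_0 = 4 (mod 5)
  r_1 = 4 (mod 25)
  r_2 = 29 (mod 125)
Final: r_2 = 29, and one checks f(r_2) ≡ 0 mod 5^3.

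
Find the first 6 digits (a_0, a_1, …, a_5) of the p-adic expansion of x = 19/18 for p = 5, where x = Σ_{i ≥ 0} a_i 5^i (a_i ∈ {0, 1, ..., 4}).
(a_0, …, a_5) = (3, 1, 0, 3, 3, 4)

v_5(19/18) = 0 (numerator and denominator both coprime to 5), so x ∈ ℤ_5^×. Compute digits iteratively via a_i = x_i mod 5, x_{i+1} = (x_i − a_i)/5, with x_0 = x:
  x_0 = 19/18;  a_0 = 3;  x_1 = (x_0 − 3)/5 = -7/18
  x_1 = -7/18;  a_1 = 1;  x_2 = (x_1 − 1)/5 = -5/18
  x_2 = -5/18;  a_2 = 0;  x_3 = (x_2 − 0)/5 = -1/18
  x_3 = -1/18;  a_3 = 3;  x_4 = (x_3 − 3)/5 = -11/18
  x_4 = -11/18;  a_4 = 3;  x_5 = (x_4 − 3)/5 = -13/18
  x_5 = -13/18;  a_5 = 4;  x_6 = (x_5 − 4)/5 = -17/18
Digits: (3, 1, 0, 3, 3, 4).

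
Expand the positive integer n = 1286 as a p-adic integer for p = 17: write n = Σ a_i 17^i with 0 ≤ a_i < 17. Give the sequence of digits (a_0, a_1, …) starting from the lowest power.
(a_0, a_1, …) = (11, 7, 4)

Repeated division by 17 gives the digits low-to-high: 1286 = 11 + 7·17^1 + 4·17^2. Digit sequence: (11, 7, 4).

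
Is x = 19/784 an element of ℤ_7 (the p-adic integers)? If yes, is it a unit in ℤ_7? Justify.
x ∉ ℤ_7 (v_7(x) = -2 < 0)

ℤ_7 = {x ∈ ℚ_7 : v_7(x) ≥ 0} and ℤ_7^× = {x ∈ ℤ_7 : v_7(x) = 0}. Here v_7(19/784) = v_7(num) − v_7(den) = -2; compare against these criteria.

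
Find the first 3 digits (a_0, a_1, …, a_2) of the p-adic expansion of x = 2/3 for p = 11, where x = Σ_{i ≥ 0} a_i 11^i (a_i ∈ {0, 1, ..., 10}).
(a_0, …, a_2) = (8, 3, 7)

v_11(2/3) = 0 (numerator and denominator both coprime to 11), so x ∈ ℤ_11^×. Compute digits iteratively via a_i = x_i mod 11, x_{i+1} = (x_i − a_i)/11, with x_0 = x:
  x_0 = 2/3;  a_0 = 8;  x_1 = (x_0 − 8)/11 = -2/3
  x_1 = -2/3;  a_1 = 3;  x_2 = (x_1 − 3)/11 = -1/3
  x_2 = -1/3;  a_2 = 7;  x_3 = (x_2 − 7)/11 = -2/3
Digits: (8, 3, 7).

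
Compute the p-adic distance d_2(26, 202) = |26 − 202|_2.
d_2(26, 202) = 1/16

Step 1 — x − y = 26 − 202 = -176. Step 2 — v_2(-176) = 4 (factor: -176 = −(2^4 · 11); the sign does not affect v_p). Step 3 — |x − y|_2 = 2^{-4} = 1/16.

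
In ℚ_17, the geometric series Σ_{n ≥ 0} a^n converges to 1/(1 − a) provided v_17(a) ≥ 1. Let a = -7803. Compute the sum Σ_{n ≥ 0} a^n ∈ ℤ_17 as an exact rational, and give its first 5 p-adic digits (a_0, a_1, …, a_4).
Σ a^n = 1/(1 − a) = 1/7804;  first 5 digits = (1, 0, 7, 15, 14)

v_17(a) = 2 ≥ 1, so the series converges in ℤ_17 to 1/(1 − a) = 1/(1 − (-7803)) = 1/7804. Expand this rational in ℤ_17: compute digits iteratively via d_i = x_i mod 17, x_{i+1} = (x_i − d_i)/17. The first 5 digits are (1, 0, 7, 15, 14).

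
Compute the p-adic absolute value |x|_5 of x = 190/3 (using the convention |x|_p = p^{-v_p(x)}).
|190/3|_5 = 1/5

Step 1 — compute v_5(x) by factoring powers of 5 out of the numerator and denominator: v_5(190/3) = 1. Step 2 — apply |x|_p = p^{-v_p(x)} = 5^{-1} = 1/5.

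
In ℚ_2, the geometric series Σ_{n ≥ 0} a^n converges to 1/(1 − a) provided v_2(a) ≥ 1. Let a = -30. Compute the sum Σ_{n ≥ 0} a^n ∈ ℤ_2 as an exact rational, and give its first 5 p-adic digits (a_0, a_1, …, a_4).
Σ a^n = 1/(1 − a) = 1/31;  first 5 digits = (1, 1, 1, 1, 1)

v_2(a) = 1 ≥ 1, so the series converges in ℤ_2 to 1/(1 − a) = 1/(1 − (-30)) = 1/31. Expand this rational in ℤ_2: compute digits iteratively via d_i = x_i mod 2, x_{i+1} = (x_i − d_i)/2. The first 5 digits are (1, 1, 1, 1, 1).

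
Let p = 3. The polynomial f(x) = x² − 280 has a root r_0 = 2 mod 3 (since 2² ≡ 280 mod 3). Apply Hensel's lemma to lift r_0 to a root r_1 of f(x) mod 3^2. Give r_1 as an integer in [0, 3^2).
r_1 = 8 (mod 9)

Hensel's recurrence: r_{i+1} = r_i − f(r_i)·(f′(r_i))^{-1} mod 3^{i+2}, with f′(x) = 2x. Iterate:
  r_0 = 2 (mod 3)
  r_1 = 8 (mod 9)
Final: r_1 = 8, and one checks f(r_1) ≡ 0 mod 3^2.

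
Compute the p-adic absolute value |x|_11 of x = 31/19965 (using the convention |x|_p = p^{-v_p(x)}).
|31/19965|_11 = 1331

Step 1 — compute v_11(x) by factoring powers of 11 out of the numerator and denominator: v_11(31/19965) = -3. Step 2 — apply |x|_p = p^{-v_p(x)} = 11^{3} = 1331.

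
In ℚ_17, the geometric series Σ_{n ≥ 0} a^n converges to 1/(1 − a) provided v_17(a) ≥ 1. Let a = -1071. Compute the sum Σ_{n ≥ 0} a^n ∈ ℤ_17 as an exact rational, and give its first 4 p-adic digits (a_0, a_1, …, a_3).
Σ a^n = 1/(1 − a) = 1/1072;  first 4 digits = (1, 5, 4, 1)

v_17(a) = 1 ≥ 1, so the series converges in ℤ_17 to 1/(1 − a) = 1/(1 − (-1071)) = 1/1072. Expand this rational in ℤ_17: compute digits iteratively via d_i = x_i mod 17, x_{i+1} = (x_i − d_i)/17. The first 4 digits are (1, 5, 4, 1).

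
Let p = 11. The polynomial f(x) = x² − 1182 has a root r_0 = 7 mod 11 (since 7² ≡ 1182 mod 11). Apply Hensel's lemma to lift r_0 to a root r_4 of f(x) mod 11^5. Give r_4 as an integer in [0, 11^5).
r_4 = 106542 (mod 161051)

Hensel's recurrence: r_{i+1} = r_i − f(r_i)·(f′(r_i))^{-1} mod 11^{i+2}, with f′(x) = 2x. Iterate:
  r_0 = 7 (mod 11)
  r_1 = 62 (mod 121)
  r_2 = 62 (mod 1331)
  r_3 = 4055 (mod 14641)
  r_4 = 106542 (mod 161051)
Final: r_4 = 106542, and one checks f(r_4) ≡ 0 mod 11^5.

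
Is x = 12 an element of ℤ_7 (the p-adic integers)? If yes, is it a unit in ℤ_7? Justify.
x ∈ ℤ_7^× (unit); v_7(x) = 0

ℤ_7 = {x ∈ ℚ_7 : v_7(x) ≥ 0} and ℤ_7^× = {x ∈ ℤ_7 : v_7(x) = 0}. Here v_7(12) = v_7(num) − v_7(den) = 0; compare against these criteria.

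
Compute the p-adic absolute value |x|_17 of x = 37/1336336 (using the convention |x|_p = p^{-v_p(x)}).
|37/1336336|_17 = 83521

Step 1 — compute v_17(x) by factoring powers of 17 out of the numerator and denominator: v_17(37/1336336) = -4. Step 2 — apply |x|_p = p^{-v_p(x)} = 17^{4} = 83521.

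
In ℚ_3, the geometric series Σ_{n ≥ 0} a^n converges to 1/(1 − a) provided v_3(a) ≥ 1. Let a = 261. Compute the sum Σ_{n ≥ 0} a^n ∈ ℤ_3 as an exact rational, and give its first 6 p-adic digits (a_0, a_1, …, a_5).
Σ a^n = 1/(1 − a) = -1/260;  first 6 digits = (1, 0, 2, 0, 1, 2)

v_3(a) = 2 ≥ 1, so the series converges in ℤ_3 to 1/(1 − a) = 1/(1 − 261) = -1/260. Expand this rational in ℤ_3: compute digits iteratively via d_i = x_i mod 3, x_{i+1} = (x_i − d_i)/3. The first 6 digits are (1, 0, 2, 0, 1, 2).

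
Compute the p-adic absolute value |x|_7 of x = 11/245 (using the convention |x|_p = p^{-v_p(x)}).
|11/245|_7 = 49

Step 1 — compute v_7(x) by factoring powers of 7 out of the numerator and denominator: v_7(11/245) = -2. Step 2 — apply |x|_p = p^{-v_p(x)} = 7^{2} = 49.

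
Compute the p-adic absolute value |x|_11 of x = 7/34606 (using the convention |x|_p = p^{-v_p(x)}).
|7/34606|_11 = 1331

Step 1 — compute v_11(x) by factoring powers of 11 out of the numerator and denominator: v_11(7/34606) = -3. Step 2 — apply |x|_p = p^{-v_p(x)} = 11^{3} = 1331.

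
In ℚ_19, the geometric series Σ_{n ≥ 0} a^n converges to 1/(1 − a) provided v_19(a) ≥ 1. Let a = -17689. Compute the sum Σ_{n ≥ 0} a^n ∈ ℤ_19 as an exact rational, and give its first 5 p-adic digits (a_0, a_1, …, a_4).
Σ a^n = 1/(1 − a) = 1/17690;  first 5 digits = (1, 0, 8, 16, 6)

v_19(a) = 2 ≥ 1, so the series converges in ℤ_19 to 1/(1 − a) = 1/(1 − (-17689)) = 1/17690. Expand this rational in ℤ_19: compute digits iteratively via d_i = x_i mod 19, x_{i+1} = (x_i − d_i)/19. The first 5 digits are (1, 0, 8, 16, 6).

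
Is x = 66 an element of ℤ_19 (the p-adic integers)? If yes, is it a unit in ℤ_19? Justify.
x ∈ ℤ_19^× (unit); v_19(x) = 0

ℤ_19 = {x ∈ ℚ_19 : v_19(x) ≥ 0} and ℤ_19^× = {x ∈ ℤ_19 : v_19(x) = 0}. Here v_19(66) = v_19(num) − v_19(den) = 0; compare against these criteria.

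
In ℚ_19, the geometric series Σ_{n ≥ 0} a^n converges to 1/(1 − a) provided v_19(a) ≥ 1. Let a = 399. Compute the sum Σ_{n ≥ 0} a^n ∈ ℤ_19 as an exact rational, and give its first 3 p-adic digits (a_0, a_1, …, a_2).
Σ a^n = 1/(1 − a) = -1/398;  first 3 digits = (1, 2, 5)

v_19(a) = 1 ≥ 1, so the series converges in ℤ_19 to 1/(1 − a) = 1/(1 − 399) = -1/398. Expand this rational in ℤ_19: compute digits iteratively via d_i = x_i mod 19, x_{i+1} = (x_i − d_i)/19. The first 3 digits are (1, 2, 5).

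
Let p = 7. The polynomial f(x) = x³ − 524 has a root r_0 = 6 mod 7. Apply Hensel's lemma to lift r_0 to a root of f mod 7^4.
r_3 = 958 (mod 2401)

Hensel: r_{i+1} = r_i − f(r_i)/f′(r_i) mod 7^{i+2}, where f′(x) = 3x². Iterate:
  r_0 = 6 (mod 7)
  r_1 = 27 (mod 49)
  r_2 = 272 (mod 343)
  r_3 = 958 (mod 2401)
Final: r = 958 with f(r) ≡ 0 mod 7^4.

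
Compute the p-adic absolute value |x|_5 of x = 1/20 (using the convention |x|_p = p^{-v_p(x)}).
|1/20|_5 = 5

Step 1 — compute v_5(x) by factoring powers of 5 out of the numerator and denominator: v_5(1/20) = -1. Step 2 — apply |x|_p = p^{-v_p(x)} = 5^{1} = 5.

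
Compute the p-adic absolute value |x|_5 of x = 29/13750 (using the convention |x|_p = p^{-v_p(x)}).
|29/13750|_5 = 625

Step 1 — compute v_5(x) by factoring powers of 5 out of the numerator and denominator: v_5(29/13750) = -4. Step 2 — apply |x|_p = p^{-v_p(x)} = 5^{4} = 625.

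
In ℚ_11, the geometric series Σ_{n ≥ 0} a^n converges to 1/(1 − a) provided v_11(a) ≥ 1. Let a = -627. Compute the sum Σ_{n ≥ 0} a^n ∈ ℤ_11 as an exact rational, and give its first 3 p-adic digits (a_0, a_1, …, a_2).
Σ a^n = 1/(1 − a) = 1/628;  first 3 digits = (1, 9, 9)

v_11(a) = 1 ≥ 1, so the series converges in ℤ_11 to 1/(1 − a) = 1/(1 − (-627)) = 1/628. Expand this rational in ℤ_11: compute digits iteratively via d_i = x_i mod 11, x_{i+1} = (x_i − d_i)/11. The first 3 digits are (1, 9, 9).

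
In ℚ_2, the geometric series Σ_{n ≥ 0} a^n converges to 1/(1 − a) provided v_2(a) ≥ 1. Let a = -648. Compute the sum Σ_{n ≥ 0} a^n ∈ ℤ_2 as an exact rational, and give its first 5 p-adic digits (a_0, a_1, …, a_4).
Σ a^n = 1/(1 − a) = 1/649;  first 5 digits = (1, 0, 0, 1, 1)

v_2(a) = 3 ≥ 1, so the series converges in ℤ_2 to 1/(1 − a) = 1/(1 − (-648)) = 1/649. Expand this rational in ℤ_2: compute digits iteratively via d_i = x_i mod 2, x_{i+1} = (x_i − d_i)/2. The first 5 digits are (1, 0, 0, 1, 1).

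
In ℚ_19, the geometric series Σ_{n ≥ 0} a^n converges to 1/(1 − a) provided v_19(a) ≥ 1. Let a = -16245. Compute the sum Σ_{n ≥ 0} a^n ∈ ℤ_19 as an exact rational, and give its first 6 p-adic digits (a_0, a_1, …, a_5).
Σ a^n = 1/(1 − a) = 1/16246;  first 6 digits = (1, 0, 12, 16, 10, 11)

v_19(a) = 2 ≥ 1, so the series converges in ℤ_19 to 1/(1 − a) = 1/(1 − (-16245)) = 1/16246. Expand this rational in ℤ_19: compute digits iteratively via d_i = x_i mod 19, x_{i+1} = (x_i − d_i)/19. The first 6 digits are (1, 0, 12, 16, 10, 11).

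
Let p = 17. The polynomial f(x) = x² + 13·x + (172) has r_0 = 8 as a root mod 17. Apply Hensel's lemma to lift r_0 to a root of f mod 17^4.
r_3 = 48628 (mod 83521)

Hensel: r_{i+1} = r_i − f(r_i)·(f′(r_i))^{-1} mod 17^{i+2}, f′(x) = 2x + 13. Iterate:
  r_0 = 8 (mod 17)
  r_1 = 76 (mod 289)
  r_2 = 4411 (mod 4913)
  r_3 = 48628 (mod 83521)
Final: r = 48628 satisfies f(r) ≡ 0 mod 17^4.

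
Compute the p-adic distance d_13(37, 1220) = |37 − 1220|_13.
d_13(37, 1220) = 1/169

Step 1 — x − y = 37 − 1220 = -1183. Step 2 — v_13(-1183) = 2 (factor: -1183 = −(13^2 · 7); the sign does not affect v_p). Step 3 — |x − y|_13 = 13^{-2} = 1/169.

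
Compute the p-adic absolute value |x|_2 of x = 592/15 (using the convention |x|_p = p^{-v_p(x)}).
|592/15|_2 = 1/16

Step 1 — compute v_2(x) by factoring powers of 2 out of the numerator and denominator: v_2(592/15) = 4. Step 2 — apply |x|_p = p^{-v_p(x)} = 2^{-4} = 1/16.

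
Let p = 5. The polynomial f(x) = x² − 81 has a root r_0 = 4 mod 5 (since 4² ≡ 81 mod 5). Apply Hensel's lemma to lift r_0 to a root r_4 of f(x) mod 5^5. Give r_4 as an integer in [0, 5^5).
r_4 = 9 (mod 3125)

Hensel's recurrence: r_{i+1} = r_i − f(r_i)·(f′(r_i))^{-1} mod 5^{i+2}, with f′(x) = 2x. Iterate:
  r_0 = 4 (mod 5)
  r_1 = 9 (mod 25)
  r_2 = 9 (mod 125)
  r_3 = 9 (mod 625)
  r_4 = 9 (mod 3125)
Final: r_4 = 9, and one checks f(r_4) ≡ 0 mod 5^5.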